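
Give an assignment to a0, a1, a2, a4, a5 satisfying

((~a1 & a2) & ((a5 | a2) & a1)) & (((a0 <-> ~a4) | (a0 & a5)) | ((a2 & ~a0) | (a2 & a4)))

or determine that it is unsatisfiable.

Case a1 = True: the conjunct ~a1 is False.
Case a1 = False: the conjunct a1 is False.
Both cases fail — unsatisfiable.

No satisfying assignment exists.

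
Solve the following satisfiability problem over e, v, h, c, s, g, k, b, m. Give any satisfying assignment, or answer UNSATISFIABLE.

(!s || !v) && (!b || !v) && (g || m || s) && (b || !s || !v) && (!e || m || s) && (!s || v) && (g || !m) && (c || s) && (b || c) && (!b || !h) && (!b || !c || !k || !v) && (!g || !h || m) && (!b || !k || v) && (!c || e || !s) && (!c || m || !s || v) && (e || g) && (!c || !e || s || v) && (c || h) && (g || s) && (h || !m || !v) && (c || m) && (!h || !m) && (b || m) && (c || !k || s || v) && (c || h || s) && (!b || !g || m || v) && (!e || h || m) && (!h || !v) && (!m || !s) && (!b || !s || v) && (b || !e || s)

e=F; v=F; h=F; c=T; s=F; g=T; k=F; b=F; m=T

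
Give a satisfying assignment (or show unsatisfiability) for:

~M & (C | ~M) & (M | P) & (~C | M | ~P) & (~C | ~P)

Unit clause (~M) forces M = False.
In (M | P) only P is left, so P = True.
In (~C | M | ~P) only ~C is left, so C = False.
All clauses satisfied.

C = False, M = False, P = True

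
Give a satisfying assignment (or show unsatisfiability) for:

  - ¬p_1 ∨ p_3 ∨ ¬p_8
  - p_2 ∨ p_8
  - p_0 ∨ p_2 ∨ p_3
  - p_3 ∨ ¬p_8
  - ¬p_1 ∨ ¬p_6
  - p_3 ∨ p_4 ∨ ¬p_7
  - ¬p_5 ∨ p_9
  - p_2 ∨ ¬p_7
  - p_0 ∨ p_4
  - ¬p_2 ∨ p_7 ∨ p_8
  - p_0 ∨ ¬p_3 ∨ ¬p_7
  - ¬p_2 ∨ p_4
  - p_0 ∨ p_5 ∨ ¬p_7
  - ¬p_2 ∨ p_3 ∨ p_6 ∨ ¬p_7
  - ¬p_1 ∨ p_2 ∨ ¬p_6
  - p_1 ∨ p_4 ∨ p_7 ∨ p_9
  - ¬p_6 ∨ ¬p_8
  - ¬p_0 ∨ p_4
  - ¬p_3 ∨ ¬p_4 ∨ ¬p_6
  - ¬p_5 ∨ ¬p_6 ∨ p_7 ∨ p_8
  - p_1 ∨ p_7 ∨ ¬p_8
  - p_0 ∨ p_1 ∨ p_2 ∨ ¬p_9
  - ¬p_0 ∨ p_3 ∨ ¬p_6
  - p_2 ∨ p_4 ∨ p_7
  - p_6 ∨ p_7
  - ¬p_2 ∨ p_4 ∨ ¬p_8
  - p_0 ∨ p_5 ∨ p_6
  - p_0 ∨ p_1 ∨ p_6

p_0: True; p_1: True; p_2: True; p_3: True; p_4: True; p_5: True; p_6: False; p_7: True; p_8: False; p_9: True

Set p_0 = True.
  then (¬p_0 ∨ p_4) forces p_4 = True.
Set p_1 = True.
  then (¬p_1 ∨ ¬p_6) forces p_6 = False.
  then (p_6 ∨ p_7) forces p_7 = True.
  then (p_2 ∨ ¬p_7) forces p_2 = True.
  then (¬p_2 ∨ p_3 ∨ p_6 ∨ ¬p_7) forces p_3 = True.
Set p_5 = True.
  then (¬p_5 ∨ p_9) forces p_9 = True.
Set p_8 = False.
All clauses satisfied.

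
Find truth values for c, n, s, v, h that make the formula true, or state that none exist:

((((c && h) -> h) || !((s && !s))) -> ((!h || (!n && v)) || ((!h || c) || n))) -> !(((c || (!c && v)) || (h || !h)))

c: False, n: False, s: False, v: False, h: True

  ((((c && h) -> h) || !((s && !s))) -> ((!h || (!n && v)) || ((!h || c) || n))) -> !(((c || (!c && v)) || (h || !h))) = True
    (((c && h) -> h) || !((s && !s))) -> ((!h || (!n && v)) || ((!h || c) || n)) = False
      ((c && h) -> h) || !((s && !s)) = True
        (c && h) -> h = True
          c && h = False
        !((s && !s)) = True
          s && !s = False
            !s = True
      (!h || (!n && v)) || ((!h || c) || n) = False
        !h || (!n && v) = False
          !h = False
          !n && v = False
            !n = True
        (!h || c) || n = False
          !h || c = False
            !h = False
    !(((c || (!c && v)) || (h || !h))) = False
      (c || (!c && v)) || (h || !h) = True
        c || (!c && v) = False
          !c && v = False
            !c = True
        h || !h = True
          !h = False
The formula evaluates to True.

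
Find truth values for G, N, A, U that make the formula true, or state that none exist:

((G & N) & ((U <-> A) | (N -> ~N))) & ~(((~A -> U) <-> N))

G = True; N = True; A = False; U = False

  (G & N) & ((U <-> A) | (N -> ~N)) = True
    G & N = True
    (U <-> A) | (N -> ~N) = True
      U <-> A = True
      N -> ~N = False
        ~N = False
  ~(((~A -> U) <-> N)) = True
    (~A -> U) <-> N = False
      ~A -> U = False
        ~A = True
Both conjuncts True, so the formula holds.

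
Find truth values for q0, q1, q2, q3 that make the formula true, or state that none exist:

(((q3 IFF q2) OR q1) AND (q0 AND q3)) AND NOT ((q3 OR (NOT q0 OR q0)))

The conjunct NOT ((q3 OR (NOT q0 OR q0))) is unsatisfiable on its own:
  q0=F, q3=F: evaluates to False.
  q0=F, q3=T: evaluates to False.
  q0=T, q3=F: evaluates to False.
  q0=T, q3=T: evaluates to False.
So the whole conjunction is unsatisfiable.

No satisfying assignment exists.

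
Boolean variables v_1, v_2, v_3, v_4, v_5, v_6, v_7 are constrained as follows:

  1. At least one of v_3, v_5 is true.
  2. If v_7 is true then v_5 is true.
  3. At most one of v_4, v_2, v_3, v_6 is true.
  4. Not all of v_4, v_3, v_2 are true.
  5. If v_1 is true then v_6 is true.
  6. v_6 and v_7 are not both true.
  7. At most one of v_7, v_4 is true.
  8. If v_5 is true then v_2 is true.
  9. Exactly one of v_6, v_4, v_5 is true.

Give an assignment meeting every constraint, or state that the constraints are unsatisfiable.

v_1=F, v_2=T, v_3=F, v_4=F, v_5=T, v_6=F, v_7=T

  (1) {v_3, v_5}: 1 true — at least one ✓
  (2) v_7=T ⇒ v_5: T ✓
  (3) {v_4, v_2, v_3, v_6}: 1 true — at most one ✓
  (4) {v_4, v_3, v_2}: 1/3 true — not all ✓
  (5) v_1=F ⇒ v_6: vacuous ✓
  (6) v_6=F, v_7=T — not both ✓
  (7) {v_7, v_4}: 1 true — at most one ✓
  (8) v_5=T ⇒ v_2: T ✓
  (9) {v_6, v_4, v_5}: 1 true — exactly one ✓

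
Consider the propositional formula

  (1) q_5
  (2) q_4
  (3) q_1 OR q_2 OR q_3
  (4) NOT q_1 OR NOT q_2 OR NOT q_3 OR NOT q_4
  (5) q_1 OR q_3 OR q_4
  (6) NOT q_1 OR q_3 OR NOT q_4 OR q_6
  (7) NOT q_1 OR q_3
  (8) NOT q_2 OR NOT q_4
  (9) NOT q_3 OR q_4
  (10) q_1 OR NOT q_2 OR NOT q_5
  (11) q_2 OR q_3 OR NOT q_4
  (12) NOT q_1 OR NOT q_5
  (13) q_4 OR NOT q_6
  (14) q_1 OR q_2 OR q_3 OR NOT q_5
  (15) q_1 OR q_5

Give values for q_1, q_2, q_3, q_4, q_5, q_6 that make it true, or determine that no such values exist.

q_1: False, q_2: False, q_3: True, q_4: True, q_5: True, q_6: False

Unit clause (q_5) forces q_5 = True.
Unit clause (q_4) forces q_4 = True.
In (NOT q_2 OR NOT q_4) only NOT q_2 is left, so q_2 = False.
In (q_2 OR q_3 OR NOT q_4) only q_3 is left, so q_3 = True.
In (NOT q_1 OR NOT q_5) only NOT q_1 is left, so q_1 = False.
Set q_6 = False.
All clauses satisfied.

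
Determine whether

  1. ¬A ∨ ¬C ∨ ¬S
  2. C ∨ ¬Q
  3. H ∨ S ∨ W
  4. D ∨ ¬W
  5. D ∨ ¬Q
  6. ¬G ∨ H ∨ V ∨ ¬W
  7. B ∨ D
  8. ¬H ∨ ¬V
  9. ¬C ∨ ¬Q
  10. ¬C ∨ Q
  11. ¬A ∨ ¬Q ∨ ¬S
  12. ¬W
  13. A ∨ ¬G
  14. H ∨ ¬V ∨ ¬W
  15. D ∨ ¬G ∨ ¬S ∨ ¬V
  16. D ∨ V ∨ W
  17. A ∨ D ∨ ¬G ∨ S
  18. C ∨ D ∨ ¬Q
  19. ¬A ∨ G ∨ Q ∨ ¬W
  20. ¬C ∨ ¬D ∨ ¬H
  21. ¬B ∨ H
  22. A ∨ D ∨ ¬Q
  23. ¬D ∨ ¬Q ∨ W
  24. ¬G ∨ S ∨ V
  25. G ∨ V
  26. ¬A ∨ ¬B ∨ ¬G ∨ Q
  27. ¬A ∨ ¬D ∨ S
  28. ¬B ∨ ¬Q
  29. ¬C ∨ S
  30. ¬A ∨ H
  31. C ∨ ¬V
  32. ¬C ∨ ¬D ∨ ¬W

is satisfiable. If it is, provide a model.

C: False, A: True, H: True, V: False, W: False, B: False, D: True, G: True, Q: False, S: True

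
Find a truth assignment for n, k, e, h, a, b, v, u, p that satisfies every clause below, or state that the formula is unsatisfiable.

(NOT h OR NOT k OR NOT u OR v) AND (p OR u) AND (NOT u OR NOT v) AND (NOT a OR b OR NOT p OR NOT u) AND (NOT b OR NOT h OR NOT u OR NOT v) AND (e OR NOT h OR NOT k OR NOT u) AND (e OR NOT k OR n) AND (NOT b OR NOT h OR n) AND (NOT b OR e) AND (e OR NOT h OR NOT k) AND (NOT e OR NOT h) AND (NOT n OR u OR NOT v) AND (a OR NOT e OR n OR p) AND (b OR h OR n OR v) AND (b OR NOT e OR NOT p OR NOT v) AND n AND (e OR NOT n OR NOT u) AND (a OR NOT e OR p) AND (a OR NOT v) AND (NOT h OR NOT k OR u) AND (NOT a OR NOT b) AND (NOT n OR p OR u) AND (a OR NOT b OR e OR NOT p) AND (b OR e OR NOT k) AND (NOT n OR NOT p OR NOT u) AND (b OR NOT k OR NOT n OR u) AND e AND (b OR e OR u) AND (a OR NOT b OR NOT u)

Unit clause (n) forces n = True.
Unit clause (e) forces e = True.
In (NOT e OR NOT h) only NOT h is left, so h = False.
Set k = False.
Set a = True.
  then (NOT a OR NOT b) forces b = False.
Try v = True:
  (NOT u OR NOT v) forces u = False.
  clause (NOT n OR u OR NOT v) is falsified — backtrack.
So v = False.
Set u = False.
  then (p OR u) forces p = True.
All clauses satisfied.

n=T; k=F; e=T; h=F; a=T; b=F; v=F; u=F; p=T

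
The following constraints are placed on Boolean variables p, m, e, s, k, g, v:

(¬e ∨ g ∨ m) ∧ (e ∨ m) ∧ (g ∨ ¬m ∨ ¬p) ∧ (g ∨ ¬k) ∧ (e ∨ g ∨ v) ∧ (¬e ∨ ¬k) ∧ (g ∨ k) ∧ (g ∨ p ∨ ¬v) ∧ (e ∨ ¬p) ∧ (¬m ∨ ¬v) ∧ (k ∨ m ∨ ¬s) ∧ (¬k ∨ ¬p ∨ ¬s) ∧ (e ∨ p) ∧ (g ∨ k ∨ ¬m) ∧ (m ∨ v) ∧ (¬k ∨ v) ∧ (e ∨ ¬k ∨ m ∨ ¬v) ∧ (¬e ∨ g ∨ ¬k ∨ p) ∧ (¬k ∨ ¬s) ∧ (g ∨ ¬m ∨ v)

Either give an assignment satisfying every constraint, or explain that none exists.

Set p = False.
  then (e ∨ p) forces e = True.
  then (¬e ∨ ¬k) forces k = False.
  then (g ∨ k) forces g = True.
Set m = True.
  then (¬m ∨ ¬v) forces v = False.
Set s = True.
All clauses satisfied.

p = False, m = True, e = True, s = True, k = False, g = True, v = False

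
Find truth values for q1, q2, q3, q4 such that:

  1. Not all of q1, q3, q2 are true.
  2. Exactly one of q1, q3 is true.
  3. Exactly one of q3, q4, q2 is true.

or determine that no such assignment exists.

q1 = True, q2 = True, q3 = False, q4 = False

  (1) {q1, q3, q2}: 2/3 true — not all ✓
  (2) {q1, q3}: 1 true — exactly one ✓
  (3) {q3, q4, q2}: 1 true — exactly one ✓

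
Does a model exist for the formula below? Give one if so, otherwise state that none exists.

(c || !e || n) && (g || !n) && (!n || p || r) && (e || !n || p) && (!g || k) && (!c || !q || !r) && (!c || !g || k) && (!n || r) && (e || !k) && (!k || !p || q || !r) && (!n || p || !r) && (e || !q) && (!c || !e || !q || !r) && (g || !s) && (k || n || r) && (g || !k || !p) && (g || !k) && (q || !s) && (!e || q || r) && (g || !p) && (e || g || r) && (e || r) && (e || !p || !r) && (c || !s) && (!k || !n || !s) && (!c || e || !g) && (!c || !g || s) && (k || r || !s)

k: True, g: True, e: True, p: False, n: False, s: True, r: False, c: True, q: True

Set k = True.
  then (e || !k) forces e = True.
  then (g || !k) forces g = True.
Set p = False.
Try n = True:
  (!n || p || r) forces r = True.
  clause (!n || p || !r) is falsified — backtrack.
So n = False.
  then (c || !e || n) forces c = True.
  then (!c || !g || s) forces s = True.
  then (q || !s) forces q = True.
  then (!c || !q || !r) forces r = False.
All clauses satisfied.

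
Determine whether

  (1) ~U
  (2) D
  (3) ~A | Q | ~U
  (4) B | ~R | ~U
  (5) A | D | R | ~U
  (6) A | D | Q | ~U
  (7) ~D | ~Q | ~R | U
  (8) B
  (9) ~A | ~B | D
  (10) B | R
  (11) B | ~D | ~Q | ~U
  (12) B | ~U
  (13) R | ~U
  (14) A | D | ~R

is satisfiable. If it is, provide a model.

Unit clause (~U) forces U = False.
Unit clause (D) forces D = True.
Unit clause (B) forces B = True.
Set Q = False.
Set A = False.
Set R = True.
All clauses satisfied.

D=T, B=T, Q=F, A=F, R=T, U=F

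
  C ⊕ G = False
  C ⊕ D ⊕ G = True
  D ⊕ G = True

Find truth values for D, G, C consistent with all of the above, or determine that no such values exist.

D = True; G = False; C = False

C ⊕ G = F ⊕ F = False ✓
C ⊕ D ⊕ G = F ⊕ T ⊕ F = True ✓
D ⊕ G = T ⊕ F = True ✓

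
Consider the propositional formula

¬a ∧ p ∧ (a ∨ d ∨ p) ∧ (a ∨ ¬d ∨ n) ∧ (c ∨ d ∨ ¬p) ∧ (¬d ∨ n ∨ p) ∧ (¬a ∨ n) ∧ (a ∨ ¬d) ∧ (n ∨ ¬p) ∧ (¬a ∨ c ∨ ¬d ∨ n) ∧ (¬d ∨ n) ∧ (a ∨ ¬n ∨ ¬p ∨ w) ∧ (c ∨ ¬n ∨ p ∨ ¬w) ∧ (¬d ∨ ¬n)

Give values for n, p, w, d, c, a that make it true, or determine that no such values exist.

n=T, p=T, w=T, d=F, c=T, a=F

Unit clause (¬a) forces a = False.
Unit clause (p) forces p = True.
In (a ∨ ¬d) only ¬d is left, so d = False.
In (n ∨ ¬p) only n is left, so n = True.
In (a ∨ ¬n ∨ ¬p ∨ w) only w is left, so w = True.
In (c ∨ d ∨ ¬p) only c is left, so c = True.
All clauses satisfied.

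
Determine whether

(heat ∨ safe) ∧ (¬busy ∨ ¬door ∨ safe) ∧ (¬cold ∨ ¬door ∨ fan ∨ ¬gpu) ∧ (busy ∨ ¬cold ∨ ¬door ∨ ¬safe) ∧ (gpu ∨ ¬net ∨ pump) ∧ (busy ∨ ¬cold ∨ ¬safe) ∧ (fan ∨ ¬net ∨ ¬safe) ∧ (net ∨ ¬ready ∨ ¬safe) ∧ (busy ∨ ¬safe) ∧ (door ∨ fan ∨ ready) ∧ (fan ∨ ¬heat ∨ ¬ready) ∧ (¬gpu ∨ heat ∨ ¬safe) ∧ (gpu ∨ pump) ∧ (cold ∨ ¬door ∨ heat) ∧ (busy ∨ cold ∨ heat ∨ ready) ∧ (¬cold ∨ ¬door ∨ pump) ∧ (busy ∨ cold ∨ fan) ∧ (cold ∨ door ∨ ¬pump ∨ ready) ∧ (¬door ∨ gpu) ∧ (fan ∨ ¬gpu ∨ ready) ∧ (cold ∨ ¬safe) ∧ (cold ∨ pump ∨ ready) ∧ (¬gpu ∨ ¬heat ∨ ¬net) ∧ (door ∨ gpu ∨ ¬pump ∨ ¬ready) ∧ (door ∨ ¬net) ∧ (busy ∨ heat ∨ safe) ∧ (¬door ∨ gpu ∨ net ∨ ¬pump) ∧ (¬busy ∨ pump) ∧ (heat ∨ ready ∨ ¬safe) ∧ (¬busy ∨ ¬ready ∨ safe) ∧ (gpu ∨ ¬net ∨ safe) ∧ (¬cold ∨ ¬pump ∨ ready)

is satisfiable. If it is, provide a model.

busy=F, safe=F, door=T, pump=T, ready=T, cold=F, heat=T, net=F, gpu=T, fan=T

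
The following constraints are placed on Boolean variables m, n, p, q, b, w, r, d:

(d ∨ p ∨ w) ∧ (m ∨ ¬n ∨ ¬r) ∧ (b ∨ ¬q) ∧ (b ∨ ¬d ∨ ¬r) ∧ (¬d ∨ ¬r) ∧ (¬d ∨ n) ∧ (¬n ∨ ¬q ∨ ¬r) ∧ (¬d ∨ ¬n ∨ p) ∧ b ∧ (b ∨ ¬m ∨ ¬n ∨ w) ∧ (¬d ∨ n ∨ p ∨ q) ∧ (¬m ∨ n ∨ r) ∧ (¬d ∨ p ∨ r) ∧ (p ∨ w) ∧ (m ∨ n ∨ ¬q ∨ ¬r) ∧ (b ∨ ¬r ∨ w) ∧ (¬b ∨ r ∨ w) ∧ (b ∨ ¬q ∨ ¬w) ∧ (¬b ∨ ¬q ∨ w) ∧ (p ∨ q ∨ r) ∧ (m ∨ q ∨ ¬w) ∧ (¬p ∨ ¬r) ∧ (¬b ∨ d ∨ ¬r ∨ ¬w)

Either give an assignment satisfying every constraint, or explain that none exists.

Unit clause (b) forces b = True.
Set m = True.
Try n = False:
  (¬d ∨ n) forces d = False.
  (¬m ∨ n ∨ r) forces r = True.
  (¬p ∨ ¬r) forces p = False.
  (d ∨ p ∨ w) forces w = True.
  clause (¬b ∨ d ∨ ¬r ∨ ¬w) is falsified — backtrack.
So n = True.
Set p = True.
  then (¬p ∨ ¬r) forces r = False.
  then (¬b ∨ r ∨ w) forces w = True.
Set q = False.
Set d = True.
All clauses satisfied.

m = True; n = True; p = True; q = False; b = True; w = True; r = False; d = True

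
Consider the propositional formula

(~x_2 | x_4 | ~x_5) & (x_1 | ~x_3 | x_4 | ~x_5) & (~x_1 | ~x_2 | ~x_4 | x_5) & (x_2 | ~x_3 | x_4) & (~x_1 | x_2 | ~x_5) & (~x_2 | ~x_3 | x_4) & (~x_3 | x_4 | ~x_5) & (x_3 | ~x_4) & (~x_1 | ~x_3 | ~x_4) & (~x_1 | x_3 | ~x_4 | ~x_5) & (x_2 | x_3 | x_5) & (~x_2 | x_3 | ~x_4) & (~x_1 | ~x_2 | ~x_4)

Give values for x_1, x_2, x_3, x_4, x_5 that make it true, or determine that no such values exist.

x_1 = False, x_2 = False, x_3 = True, x_4 = True, x_5 = True

Set x_1 = False.
Set x_2 = False.
Set x_3 = True.
  then (x_2 | ~x_3 | x_4) forces x_4 = True.
Set x_5 = True.
All clauses satisfied.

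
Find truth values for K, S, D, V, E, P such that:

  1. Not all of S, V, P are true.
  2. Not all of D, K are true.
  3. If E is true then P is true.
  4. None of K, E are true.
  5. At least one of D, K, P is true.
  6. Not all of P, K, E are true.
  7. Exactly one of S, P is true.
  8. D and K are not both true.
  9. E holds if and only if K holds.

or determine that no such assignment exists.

K = False, S = False, D = False, V = False, E = False, P = True

  (1) {S, V, P}: 1/3 true — not all ✓
  (2) {D, K}: 0/2 true — not all ✓
  (3) E=F ⇒ P: vacuous ✓
  (4) {K, E}: 0 true — none ✓
  (5) {D, K, P}: 1 true — at least one ✓
  (6) {P, K, E}: 1/3 true — not all ✓
  (7) {S, P}: 1 true — exactly one ✓
  (8) D=F, K=F — not both ✓
  (9) E=F, K=F — same ✓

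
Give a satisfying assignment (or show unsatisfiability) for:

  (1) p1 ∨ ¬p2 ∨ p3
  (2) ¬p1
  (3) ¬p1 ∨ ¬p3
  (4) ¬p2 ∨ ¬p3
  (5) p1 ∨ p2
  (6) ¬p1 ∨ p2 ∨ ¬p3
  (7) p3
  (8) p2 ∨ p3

Unsatisfiable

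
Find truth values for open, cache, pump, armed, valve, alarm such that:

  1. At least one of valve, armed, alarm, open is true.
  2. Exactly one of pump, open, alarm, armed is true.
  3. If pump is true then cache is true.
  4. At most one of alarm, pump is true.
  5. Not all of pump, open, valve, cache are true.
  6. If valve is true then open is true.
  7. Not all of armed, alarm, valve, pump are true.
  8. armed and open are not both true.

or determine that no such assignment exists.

open: True, cache: True, pump: False, armed: False, valve: True, alarm: False

  (1) {valve, armed, alarm, open}: 2 true — at least one ✓
  (2) {pump, open, alarm, armed}: 1 true — exactly one ✓
  (3) pump=F ⇒ cache: vacuous ✓
  (4) {alarm, pump}: 0 true — at most one ✓
  (5) {pump, open, valve, cache}: 3/4 true — not all ✓
  (6) valve=T ⇒ open: T ✓
  (7) {armed, alarm, valve, pump}: 1/4 true — not all ✓
  (8) armed=F, open=T — not both ✓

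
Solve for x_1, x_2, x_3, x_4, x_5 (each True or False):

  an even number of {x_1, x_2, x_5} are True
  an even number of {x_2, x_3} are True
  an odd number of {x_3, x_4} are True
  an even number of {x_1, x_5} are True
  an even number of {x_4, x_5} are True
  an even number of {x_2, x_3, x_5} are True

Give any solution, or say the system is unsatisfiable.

UNSATISFIABLE

Adding constraints 1, 3, 4, 5, 6 mod 2: every variable appears an even number of times on the left, so the left side is 0.
But the right sides sum to 1 (mod 2). 0 ≠ 1 — the system is inconsistent.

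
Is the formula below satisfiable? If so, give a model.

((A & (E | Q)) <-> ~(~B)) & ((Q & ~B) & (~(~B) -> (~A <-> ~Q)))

E=F, Q=T, B=F, A=F

  (A & (E | Q)) <-> ~(~B) = True
    A & (E | Q) = False
      E | Q = True
    ~(~B) = False
      ~B = True
  (Q & ~B) & (~(~B) -> (~A <-> ~Q)) = True
    Q & ~B = True
      ~B = True
    ~(~B) -> (~A <-> ~Q) = True
      ~(~B) = False
        ~B = True
      ~A <-> ~Q = False
        ~A = True
        ~Q = False
Both conjuncts True, so the formula holds.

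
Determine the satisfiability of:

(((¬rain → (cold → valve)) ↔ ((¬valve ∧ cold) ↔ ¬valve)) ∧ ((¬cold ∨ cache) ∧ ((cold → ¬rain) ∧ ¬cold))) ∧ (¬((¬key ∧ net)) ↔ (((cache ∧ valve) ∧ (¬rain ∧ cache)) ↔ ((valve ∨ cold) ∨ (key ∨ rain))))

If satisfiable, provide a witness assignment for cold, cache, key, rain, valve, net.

cold = False, cache = True, key = True, rain = False, valve = True, net = True

  ((¬rain → (cold → valve)) ↔ ((¬valve ∧ cold) ↔ ¬valve)) ∧ ((¬cold ∨ cache) ∧ ((cold → ¬rain) ∧ ¬cold)) = True
    (¬rain → (cold → valve)) ↔ ((¬valve ∧ cold) ↔ ¬valve) = True
      ¬rain → (cold → valve) = True
        ¬rain = True
        cold → valve = True
      (¬valve ∧ cold) ↔ ¬valve = True
        ¬valve ∧ cold = False
          ¬valve = False
        ¬valve = False
    (¬cold ∨ cache) ∧ ((cold → ¬rain) ∧ ¬cold) = True
      ¬cold ∨ cache = True
        ¬cold = True
      (cold → ¬rain) ∧ ¬cold = True
        cold → ¬rain = True
          ¬rain = True
        ¬cold = True
  ¬((¬key ∧ net)) ↔ (((cache ∧ valve) ∧ (¬rain ∧ cache)) ↔ ((valve ∨ cold) ∨ (key ∨ rain))) = True
    ¬((¬key ∧ net)) = True
      ¬key ∧ net = False
        ¬key = False
    ((cache ∧ valve) ∧ (¬rain ∧ cache)) ↔ ((valve ∨ cold) ∨ (key ∨ rain)) = True
      (cache ∧ valve) ∧ (¬rain ∧ cache) = True
        cache ∧ valve = True
        ¬rain ∧ cache = True
          ¬rain = True
      (valve ∨ cold) ∨ (key ∨ rain) = True
        valve ∨ cold = True
        key ∨ rain = True
Both conjuncts True, so the formula holds.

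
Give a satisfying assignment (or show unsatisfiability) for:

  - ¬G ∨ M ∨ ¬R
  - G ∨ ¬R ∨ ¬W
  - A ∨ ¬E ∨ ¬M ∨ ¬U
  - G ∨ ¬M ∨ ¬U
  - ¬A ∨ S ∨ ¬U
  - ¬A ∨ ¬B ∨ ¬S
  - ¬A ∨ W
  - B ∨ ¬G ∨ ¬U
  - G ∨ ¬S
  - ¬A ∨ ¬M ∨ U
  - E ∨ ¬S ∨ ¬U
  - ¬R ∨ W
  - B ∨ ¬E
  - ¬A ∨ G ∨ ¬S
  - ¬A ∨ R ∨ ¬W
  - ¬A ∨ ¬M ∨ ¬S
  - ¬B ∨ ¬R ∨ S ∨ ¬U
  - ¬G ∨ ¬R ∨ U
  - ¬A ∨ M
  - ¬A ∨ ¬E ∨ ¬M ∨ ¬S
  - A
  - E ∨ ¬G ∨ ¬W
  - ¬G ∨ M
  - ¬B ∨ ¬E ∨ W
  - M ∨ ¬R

No satisfying assignment exists.

Case M = True:
  (A) forces A = True.
  (¬A ∨ W) forces W = True.
  (¬A ∨ ¬M ∨ U) forces U = True.
  (G ∨ ¬M ∨ ¬U) forces G = True.
  (¬A ∨ S ∨ ¬U) forces S = True.
  Clause (¬A ∨ ¬M ∨ ¬S) is falsified — contradiction.
Case M = False:
  (¬A ∨ M) forces A = False.
  Clause (A) is falsified — contradiction.
Both cases fail, so the formula is unsatisfiable.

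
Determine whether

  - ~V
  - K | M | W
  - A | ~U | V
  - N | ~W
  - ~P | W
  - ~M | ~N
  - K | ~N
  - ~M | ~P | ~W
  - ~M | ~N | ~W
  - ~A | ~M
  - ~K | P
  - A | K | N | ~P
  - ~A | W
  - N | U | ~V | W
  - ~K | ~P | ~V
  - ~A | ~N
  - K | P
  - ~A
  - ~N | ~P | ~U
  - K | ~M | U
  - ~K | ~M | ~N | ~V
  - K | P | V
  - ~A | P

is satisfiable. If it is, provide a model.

Unit clause (~V) forces V = False.
Unit clause (~A) forces A = False.
In (A | ~U | V) only ~U is left, so U = False.
Try P = False:
  (~K | P) forces K = False.
  clause (K | P) is falsified — backtrack.
So P = True.
  then (~P | W) forces W = True.
  then (~M | ~P | ~W) forces M = False.
  then (N | ~W) forces N = True.
  then (K | ~N) forces K = True.
All clauses satisfied.

P = True, W = True, A = False, M = False, N = True, K = True, U = False, V = False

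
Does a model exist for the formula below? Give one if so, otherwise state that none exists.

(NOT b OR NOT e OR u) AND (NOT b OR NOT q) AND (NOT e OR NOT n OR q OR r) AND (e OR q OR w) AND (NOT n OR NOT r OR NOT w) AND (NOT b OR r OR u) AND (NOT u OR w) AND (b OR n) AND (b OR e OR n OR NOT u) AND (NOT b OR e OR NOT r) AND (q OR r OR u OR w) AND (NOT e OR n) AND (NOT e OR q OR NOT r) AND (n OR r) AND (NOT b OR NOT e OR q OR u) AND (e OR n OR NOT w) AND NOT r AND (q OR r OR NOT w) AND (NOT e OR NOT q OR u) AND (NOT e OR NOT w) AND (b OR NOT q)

Case q = True:
  (NOT b OR NOT q) forces b = False.
  Clause (b OR NOT q) is falsified — contradiction.
Case q = False:
  (NOT r) forces r = False.
  (n OR r) forces n = True.
  (NOT e OR NOT n OR q OR r) forces e = False.
  (e OR q OR w) forces w = True.
  Clause (q OR r OR NOT w) is falsified — contradiction.
Both cases fail, so the formula is unsatisfiable.

UNSATISFIABLE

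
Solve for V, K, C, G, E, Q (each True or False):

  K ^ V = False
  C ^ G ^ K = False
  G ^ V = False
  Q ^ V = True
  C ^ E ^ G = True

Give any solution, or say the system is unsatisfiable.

V=F; K=F; C=F; G=F; E=T; Q=T

K ^ V = F ^ F = False ✓
C ^ G ^ K = F ^ F ^ F = False ✓
G ^ V = F ^ F = False ✓
Q ^ V = T ^ F = True ✓
C ^ E ^ G = F ^ T ^ F = True ✓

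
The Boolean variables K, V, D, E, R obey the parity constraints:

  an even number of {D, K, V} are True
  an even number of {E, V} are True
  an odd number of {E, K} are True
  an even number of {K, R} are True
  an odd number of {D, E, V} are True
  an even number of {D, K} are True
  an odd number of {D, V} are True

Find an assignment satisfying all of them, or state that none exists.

K = True, V = False, D = True, E = False, R = True

{D, K, V}: 2 true → even ✓
{E, V}: 0 true → even ✓
{E, K}: 1 true → odd ✓
{K, R}: 2 true → even ✓
{D, E, V}: 1 true → odd ✓
{D, K}: 2 true → even ✓
{D, V}: 1 true → odd ✓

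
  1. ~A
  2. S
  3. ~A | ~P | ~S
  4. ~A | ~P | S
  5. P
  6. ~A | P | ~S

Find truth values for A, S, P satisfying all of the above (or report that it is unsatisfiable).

Unit clause (~A) forces A = False.
Unit clause (S) forces S = True.
Unit clause (P) forces P = True.
Check each clause:
  (~A): ~A holds.
  (S): S holds.
  (~A | ~P | ~S): ~A holds.
  (~A | ~P | S): ~A holds.
  (P): P holds.
  (~A | P | ~S): ~A holds.
All clauses satisfied.

A: False; S: True; P: True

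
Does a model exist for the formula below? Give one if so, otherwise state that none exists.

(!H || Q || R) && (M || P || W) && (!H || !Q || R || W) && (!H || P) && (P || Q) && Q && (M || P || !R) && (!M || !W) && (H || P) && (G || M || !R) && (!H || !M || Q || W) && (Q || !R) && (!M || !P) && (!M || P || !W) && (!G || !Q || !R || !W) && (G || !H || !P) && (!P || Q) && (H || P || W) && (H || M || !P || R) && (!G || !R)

H=T, M=F, P=T, R=F, G=T, Q=T, W=T

Unit clause (Q) forces Q = True.
Try H = False:
  (H || P) forces P = True.
  (!M || !P) forces M = False.
  (H || M || !P || R) forces R = True.
  (G || M || !R) forces G = True.
  clause (!G || !R) is falsified — backtrack.
So H = True.
  then (!H || P) forces P = True.
  then (!M || !P) forces M = False.
  then (G || !H || !P) forces G = True.
  then (!G || !R) forces R = False.
  then (!H || !Q || R || W) forces W = True.
All clauses satisfied.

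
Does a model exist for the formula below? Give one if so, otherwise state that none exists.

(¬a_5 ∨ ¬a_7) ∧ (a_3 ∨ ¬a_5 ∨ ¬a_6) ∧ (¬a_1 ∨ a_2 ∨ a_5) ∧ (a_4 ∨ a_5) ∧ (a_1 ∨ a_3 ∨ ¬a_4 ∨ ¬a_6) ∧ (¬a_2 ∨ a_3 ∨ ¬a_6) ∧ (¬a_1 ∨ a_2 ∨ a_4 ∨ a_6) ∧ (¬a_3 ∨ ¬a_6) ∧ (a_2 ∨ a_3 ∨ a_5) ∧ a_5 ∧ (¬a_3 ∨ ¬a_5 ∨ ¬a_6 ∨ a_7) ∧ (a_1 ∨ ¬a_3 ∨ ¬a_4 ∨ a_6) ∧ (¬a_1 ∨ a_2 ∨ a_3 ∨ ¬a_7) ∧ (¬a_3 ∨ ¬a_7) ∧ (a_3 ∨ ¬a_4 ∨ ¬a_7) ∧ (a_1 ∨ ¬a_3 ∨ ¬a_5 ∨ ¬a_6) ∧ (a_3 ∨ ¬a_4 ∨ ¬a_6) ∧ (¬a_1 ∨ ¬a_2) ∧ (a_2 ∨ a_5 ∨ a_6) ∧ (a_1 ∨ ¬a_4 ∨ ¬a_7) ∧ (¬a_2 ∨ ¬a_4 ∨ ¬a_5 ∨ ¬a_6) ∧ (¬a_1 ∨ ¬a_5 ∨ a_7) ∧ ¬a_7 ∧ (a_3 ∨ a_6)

a_1: False; a_2: True; a_3: True; a_4: False; a_5: True; a_6: False; a_7: False

Unit clause (a_5) forces a_5 = True.
Unit clause (¬a_7) forces a_7 = False.
In (¬a_1 ∨ ¬a_5 ∨ a_7) only ¬a_1 is left, so a_1 = False.
Set a_2 = True.
Try a_3 = False:
  (a_3 ∨ ¬a_5 ∨ ¬a_6) forces a_6 = False.
  clause (a_3 ∨ a_6) is falsified — backtrack.
So a_3 = True.
  then (¬a_3 ∨ ¬a_6) forces a_6 = False.
  then (a_1 ∨ ¬a_3 ∨ ¬a_4 ∨ a_6) forces a_4 = False.
All clauses satisfied.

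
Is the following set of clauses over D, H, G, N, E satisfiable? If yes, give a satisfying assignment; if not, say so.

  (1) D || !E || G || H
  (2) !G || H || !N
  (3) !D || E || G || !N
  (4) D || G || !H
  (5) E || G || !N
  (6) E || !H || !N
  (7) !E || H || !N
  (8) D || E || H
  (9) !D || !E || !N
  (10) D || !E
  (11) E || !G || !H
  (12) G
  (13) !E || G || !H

Unit clause (G) forces G = True.
Set D = True.
Set H = False.
  then (!G || H || !N) forces N = False.
Set E = False.
All clauses satisfied.

D: True, H: False, G: True, N: False, E: False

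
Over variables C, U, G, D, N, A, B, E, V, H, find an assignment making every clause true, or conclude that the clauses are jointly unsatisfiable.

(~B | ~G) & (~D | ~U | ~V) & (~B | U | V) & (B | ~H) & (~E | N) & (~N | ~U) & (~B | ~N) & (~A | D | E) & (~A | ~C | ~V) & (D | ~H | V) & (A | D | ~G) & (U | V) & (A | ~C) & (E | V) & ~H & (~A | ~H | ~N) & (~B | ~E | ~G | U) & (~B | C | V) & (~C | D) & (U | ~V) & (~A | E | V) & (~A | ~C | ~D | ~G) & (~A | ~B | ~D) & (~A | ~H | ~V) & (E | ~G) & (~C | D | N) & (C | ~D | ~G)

Unit clause (~H) forces H = False.
Set C = False.
Try U = False:
  (U | V) forces V = True.
  clause (U | ~V) is falsified — backtrack.
So U = True.
  then (~N | ~U) forces N = False.
  then (~E | N) forces E = False.
  then (E | V) forces V = True.
  then (E | ~G) forces G = False.
  then (~D | ~U | ~V) forces D = False.
  then (~A | D | E) forces A = False.
Set B = True.
All clauses satisfied.

C: False; U: True; G: False; D: False; N: False; A: False; B: True; E: False; V: True; H: False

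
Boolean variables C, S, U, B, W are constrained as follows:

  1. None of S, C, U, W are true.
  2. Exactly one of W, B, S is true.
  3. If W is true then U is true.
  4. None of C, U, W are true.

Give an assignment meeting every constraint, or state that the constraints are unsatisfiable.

C = False, S = False, U = False, B = True, W = False

  (1) {S, C, U, W}: 0 true — none ✓
  (2) {W, B, S}: 1 true — exactly one ✓
  (3) W=F ⇒ U: vacuous ✓
  (4) {C, U, W}: 0 true — none ✓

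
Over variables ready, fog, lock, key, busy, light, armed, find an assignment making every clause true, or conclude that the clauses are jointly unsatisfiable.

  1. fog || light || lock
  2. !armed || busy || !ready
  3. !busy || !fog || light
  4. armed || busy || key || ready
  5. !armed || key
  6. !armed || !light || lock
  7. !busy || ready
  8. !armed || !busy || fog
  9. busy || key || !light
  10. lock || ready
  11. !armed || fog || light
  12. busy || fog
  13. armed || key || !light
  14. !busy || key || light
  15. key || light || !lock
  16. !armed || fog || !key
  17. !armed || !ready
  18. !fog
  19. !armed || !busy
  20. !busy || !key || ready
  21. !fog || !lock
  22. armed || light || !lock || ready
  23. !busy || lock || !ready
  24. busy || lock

Unit clause (!fog) forces fog = False.
In (busy || fog) only busy is left, so busy = True.
In (!armed || !busy) only !armed is left, so armed = False.
In (!busy || ready) only ready is left, so ready = True.
In (!busy || lock || !ready) only lock is left, so lock = True.
Try key = False:
  (armed || key || !light) forces light = False.
  clause (!busy || key || light) is falsified — backtrack.
So key = True.
Set light = True.
All clauses satisfied.

ready=T, fog=F, lock=T, key=T, busy=T, light=T, armed=F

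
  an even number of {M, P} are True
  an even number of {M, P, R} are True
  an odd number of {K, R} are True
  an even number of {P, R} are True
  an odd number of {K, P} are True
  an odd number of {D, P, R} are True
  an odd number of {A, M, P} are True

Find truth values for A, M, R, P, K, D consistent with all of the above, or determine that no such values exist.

A: True, M: False, R: False, P: False, K: True, D: True

{M, P}: 0 true → even ✓
{M, P, R}: 0 true → even ✓
{K, R}: 1 true → odd ✓
{P, R}: 0 true → even ✓
{K, P}: 1 true → odd ✓
{D, P, R}: 1 true → odd ✓
{A, M, P}: 1 true → odd ✓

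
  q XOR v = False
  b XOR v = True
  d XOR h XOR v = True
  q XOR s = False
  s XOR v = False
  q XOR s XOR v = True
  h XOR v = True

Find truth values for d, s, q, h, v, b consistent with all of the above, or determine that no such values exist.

d=F, s=T, q=T, h=F, v=T, b=F

q XOR v = T XOR T = False ✓
b XOR v = F XOR T = True ✓
d XOR h XOR v = F XOR F XOR T = True ✓
q XOR s = T XOR T = False ✓
s XOR v = T XOR T = False ✓
q XOR s XOR v = T XOR T XOR T = True ✓
h XOR v = F XOR T = True ✓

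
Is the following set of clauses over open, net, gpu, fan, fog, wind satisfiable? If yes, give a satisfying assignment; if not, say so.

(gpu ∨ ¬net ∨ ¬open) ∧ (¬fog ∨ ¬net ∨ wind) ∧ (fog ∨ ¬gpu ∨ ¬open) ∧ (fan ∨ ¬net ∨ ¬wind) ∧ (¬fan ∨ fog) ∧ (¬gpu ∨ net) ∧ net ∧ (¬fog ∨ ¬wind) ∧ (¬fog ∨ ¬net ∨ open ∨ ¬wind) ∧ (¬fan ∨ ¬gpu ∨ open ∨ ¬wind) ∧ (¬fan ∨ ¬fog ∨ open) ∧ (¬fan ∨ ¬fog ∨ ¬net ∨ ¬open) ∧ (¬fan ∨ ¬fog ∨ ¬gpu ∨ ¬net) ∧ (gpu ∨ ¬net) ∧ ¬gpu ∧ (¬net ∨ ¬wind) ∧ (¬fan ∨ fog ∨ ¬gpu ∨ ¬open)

Case net = True:
  (gpu ∨ ¬net) forces gpu = True.
  Clause (¬gpu) is falsified — contradiction.
Case net = False:
  Clause (net) is falsified — contradiction.
Both cases fail, so the formula is unsatisfiable.

Unsatisfiable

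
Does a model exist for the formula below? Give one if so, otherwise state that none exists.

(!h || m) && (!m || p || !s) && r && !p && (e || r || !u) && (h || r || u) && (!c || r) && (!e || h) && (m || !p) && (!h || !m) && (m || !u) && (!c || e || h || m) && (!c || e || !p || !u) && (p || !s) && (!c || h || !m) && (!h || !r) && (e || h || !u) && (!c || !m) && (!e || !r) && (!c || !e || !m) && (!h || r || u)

h=F, m=F, p=F, r=T, c=F, e=F, u=F, s=F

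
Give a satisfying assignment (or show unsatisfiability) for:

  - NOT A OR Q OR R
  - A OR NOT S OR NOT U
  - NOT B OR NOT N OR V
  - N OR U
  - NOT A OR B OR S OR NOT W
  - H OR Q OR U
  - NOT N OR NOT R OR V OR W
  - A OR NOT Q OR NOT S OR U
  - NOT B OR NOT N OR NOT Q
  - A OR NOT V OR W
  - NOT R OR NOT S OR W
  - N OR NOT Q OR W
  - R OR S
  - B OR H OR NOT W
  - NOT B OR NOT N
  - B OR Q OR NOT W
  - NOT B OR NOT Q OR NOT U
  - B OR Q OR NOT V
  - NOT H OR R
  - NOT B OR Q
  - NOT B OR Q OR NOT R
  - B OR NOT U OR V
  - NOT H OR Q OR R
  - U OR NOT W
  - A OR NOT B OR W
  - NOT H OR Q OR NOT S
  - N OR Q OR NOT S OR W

W=T, H=T, B=F, S=T, N=F, A=T, R=T, U=T, V=T, Q=T

Set W = True.
  then (U OR NOT W) forces U = True.
Try H = False:
  (B OR H OR NOT W) forces B = True.
  (NOT B OR NOT N) forces N = False.
  (NOT B OR NOT Q OR NOT U) forces Q = False.
  clause (NOT B OR Q) is falsified — backtrack.
So H = True.
  then (NOT H OR R) forces R = True.
Set B = False.
  then (B OR Q OR NOT W) forces Q = True.
  then (B OR NOT U OR V) forces V = True.
Set S = True.
  then (A OR NOT S OR NOT U) forces A = True.
Set N = False.
All clauses satisfied.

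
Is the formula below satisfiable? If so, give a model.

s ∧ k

s: True, k: True

Both conjuncts True, so the formula holds.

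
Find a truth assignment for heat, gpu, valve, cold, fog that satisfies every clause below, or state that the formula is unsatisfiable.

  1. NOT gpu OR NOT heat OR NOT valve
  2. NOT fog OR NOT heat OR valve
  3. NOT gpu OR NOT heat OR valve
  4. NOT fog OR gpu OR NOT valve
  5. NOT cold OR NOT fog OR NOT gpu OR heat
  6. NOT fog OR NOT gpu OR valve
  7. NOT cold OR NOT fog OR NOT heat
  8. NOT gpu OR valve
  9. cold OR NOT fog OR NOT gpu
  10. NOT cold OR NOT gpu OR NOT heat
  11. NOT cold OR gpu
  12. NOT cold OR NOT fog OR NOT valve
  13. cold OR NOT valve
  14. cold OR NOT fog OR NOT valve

heat=F, gpu=T, valve=T, cold=T, fog=F

Set heat = False.
Set gpu = True.
  then (NOT gpu OR valve) forces valve = True.
  then (cold OR NOT valve) forces cold = True.
  then (NOT cold OR NOT fog OR NOT gpu OR heat) forces fog = False.
All clauses satisfied.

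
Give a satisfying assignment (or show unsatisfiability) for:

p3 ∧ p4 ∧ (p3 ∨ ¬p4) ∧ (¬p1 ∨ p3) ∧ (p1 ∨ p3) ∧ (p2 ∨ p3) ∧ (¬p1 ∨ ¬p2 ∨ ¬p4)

Unit clause (p3) forces p3 = True.
Unit clause (p4) forces p4 = True.
Set p1 = False.
Set p2 = True.
All clauses satisfied.

p1=F, p2=T, p3=T, p4=T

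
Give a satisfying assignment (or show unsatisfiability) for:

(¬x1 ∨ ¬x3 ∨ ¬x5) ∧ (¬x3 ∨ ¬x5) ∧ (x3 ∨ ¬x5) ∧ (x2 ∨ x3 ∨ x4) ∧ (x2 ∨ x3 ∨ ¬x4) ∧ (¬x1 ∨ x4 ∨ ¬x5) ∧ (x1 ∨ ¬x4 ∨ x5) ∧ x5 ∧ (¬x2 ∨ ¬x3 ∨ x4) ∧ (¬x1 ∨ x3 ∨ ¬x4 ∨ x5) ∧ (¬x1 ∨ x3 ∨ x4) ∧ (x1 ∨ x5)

No satisfying assignment exists.

Case x5 = True:
  (¬x3 ∨ ¬x5) forces x3 = False.
  Clause (x3 ∨ ¬x5) is falsified — contradiction.
Case x5 = False:
  Clause (x5) is falsified — contradiction.
Both cases fail, so the formula is unsatisfiable.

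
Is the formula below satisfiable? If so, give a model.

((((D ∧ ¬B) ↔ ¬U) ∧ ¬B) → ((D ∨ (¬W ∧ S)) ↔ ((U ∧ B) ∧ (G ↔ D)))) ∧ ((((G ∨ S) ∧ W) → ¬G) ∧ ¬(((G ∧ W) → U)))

Unsatisfiable — no assignment works.

Case U = True: the conjunct ¬(((G ∧ W) → U)) becomes ¬(((G ∧ W) → True)) = False.
Case U = False: the formula simplifies to (((D ∧ ¬B) ∧ ¬B) → ¬((D ∨ (¬W ∧ S)))) ∧ ((((G ∨ S) ∧ W) → ¬G) ∧ ¬(¬((G ∧ W)))).
  W = True: simplifies to (((D ∧ ¬B) ∧ ¬B) → ¬D) ∧ (((G ∨ S) → ¬G) ∧ ¬(¬G)).
    G = True: the conjunct (G ∨ S) → ¬G becomes (True ∨ S) → ¬True = False.
    G = False: the conjunct ¬(¬G) becomes ¬(¬False) = False.
  W = False: the conjunct ¬(¬((G ∧ W))) becomes ¬(¬False) = False.
Both cases fail — unsatisfiable.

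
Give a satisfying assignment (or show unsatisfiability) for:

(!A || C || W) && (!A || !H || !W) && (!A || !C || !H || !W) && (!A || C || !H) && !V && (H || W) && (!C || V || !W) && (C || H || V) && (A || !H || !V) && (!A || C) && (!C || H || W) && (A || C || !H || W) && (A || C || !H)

A: False, W: False, V: False, H: True, C: True

Unit clause (!V) forces V = False.
Set A = False.
Try W = True:
  (!C || V || !W) forces C = False.
  (C || H || V) forces H = True.
  clause (A || C || !H) is falsified — backtrack.
So W = False.
  then (H || W) forces H = True.
  then (A || C || !H || W) forces C = True.
All clauses satisfied.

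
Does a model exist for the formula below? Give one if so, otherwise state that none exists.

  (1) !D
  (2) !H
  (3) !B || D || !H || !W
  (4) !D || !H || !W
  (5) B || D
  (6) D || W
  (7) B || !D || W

W = True; D = False; B = True; H = False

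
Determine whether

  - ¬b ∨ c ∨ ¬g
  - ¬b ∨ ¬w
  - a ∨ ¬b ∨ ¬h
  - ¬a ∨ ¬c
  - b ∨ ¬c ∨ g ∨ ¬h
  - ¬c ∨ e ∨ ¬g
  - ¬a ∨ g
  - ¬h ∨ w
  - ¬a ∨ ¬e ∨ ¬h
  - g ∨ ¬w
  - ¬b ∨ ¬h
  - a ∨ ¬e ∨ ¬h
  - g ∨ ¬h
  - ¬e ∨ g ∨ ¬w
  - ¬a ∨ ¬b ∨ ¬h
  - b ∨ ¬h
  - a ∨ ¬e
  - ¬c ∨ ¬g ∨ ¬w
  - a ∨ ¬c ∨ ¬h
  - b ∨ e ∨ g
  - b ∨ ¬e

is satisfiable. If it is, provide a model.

Try h = True:
  (¬h ∨ w) forces w = True.
  (¬b ∨ ¬w) forces b = False.
  clause (b ∨ ¬h) is falsified — backtrack.
So h = False.
Set c = True.
  then (¬a ∨ ¬c) forces a = False.
  then (a ∨ ¬e) forces e = False.
  then (¬c ∨ e ∨ ¬g) forces g = False.
  then (g ∨ ¬w) forces w = False.
  then (b ∨ e ∨ g) forces b = True.
All clauses satisfied.

h = False; c = True; e = False; g = False; w = False; a = False; b = True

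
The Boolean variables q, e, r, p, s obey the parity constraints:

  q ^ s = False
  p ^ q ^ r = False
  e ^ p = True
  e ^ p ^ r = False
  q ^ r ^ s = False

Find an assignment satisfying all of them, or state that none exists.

No satisfying assignment exists.

Adding constraints 1, 3, 4, 5 mod 2: every variable appears an even number of times on the left, so the left side is 0.
But the right sides sum to 1 (mod 2). 0 ≠ 1 — the system is inconsistent.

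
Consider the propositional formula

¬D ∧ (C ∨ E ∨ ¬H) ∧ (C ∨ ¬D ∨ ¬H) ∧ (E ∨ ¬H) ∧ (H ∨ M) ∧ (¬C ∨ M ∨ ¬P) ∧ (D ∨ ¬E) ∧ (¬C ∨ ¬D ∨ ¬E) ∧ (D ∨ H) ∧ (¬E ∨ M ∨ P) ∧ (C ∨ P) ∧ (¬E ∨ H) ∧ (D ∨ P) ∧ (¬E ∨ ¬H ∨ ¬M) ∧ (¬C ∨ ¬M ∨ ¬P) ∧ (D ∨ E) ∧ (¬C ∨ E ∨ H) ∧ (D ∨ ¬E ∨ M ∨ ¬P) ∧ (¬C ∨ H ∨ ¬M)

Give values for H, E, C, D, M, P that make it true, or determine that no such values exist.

The formula is unsatisfiable.

Case D = True:
  Clause (¬D) is falsified — contradiction.
Case D = False:
  (D ∨ ¬E) forces E = False.
  Clause (D ∨ E) is falsified — contradiction.
Both cases fail, so the formula is unsatisfiable.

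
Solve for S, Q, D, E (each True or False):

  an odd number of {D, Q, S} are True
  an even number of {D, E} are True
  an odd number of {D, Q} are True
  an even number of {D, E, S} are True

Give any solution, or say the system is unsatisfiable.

S = False, Q = True, D = False, E = False

{D, Q, S}: 1 true → odd ✓
{D, E}: 0 true → even ✓
{D, Q}: 1 true → odd ✓
{D, E, S}: 0 true → even ✓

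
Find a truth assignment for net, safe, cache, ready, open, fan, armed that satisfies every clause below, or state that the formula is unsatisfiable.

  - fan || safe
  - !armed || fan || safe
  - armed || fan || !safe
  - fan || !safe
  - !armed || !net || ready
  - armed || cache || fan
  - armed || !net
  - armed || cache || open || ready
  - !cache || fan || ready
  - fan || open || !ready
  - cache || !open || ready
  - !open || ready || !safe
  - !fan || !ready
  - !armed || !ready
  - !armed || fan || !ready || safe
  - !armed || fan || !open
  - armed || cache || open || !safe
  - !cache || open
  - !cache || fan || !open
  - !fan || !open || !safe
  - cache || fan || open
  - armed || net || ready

Try net = True:
  (armed || !net) forces armed = True.
  (!armed || !net || ready) forces ready = True.
  clause (!armed || !ready) is falsified — backtrack.
So net = False.
Set safe = True.
  then (fan || !safe) forces fan = True.
  then (!fan || !ready) forces ready = False.
  then (!fan || !open || !safe) forces open = False.
  then (armed || net || ready) forces armed = True.
  then (!cache || open) forces cache = False.
All clauses satisfied.

net=F; safe=T; cache=F; ready=F; open=F; fan=T; armed=T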